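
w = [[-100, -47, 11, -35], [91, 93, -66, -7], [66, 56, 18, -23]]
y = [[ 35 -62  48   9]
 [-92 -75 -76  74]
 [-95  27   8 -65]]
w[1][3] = -7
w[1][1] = 93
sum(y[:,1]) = -110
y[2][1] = 27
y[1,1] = -75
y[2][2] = 8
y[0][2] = 48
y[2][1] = 27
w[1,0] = 91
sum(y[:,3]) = 18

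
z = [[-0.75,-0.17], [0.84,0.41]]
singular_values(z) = [1.2, 0.14]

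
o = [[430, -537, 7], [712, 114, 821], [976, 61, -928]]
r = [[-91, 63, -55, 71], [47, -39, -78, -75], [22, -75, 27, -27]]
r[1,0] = 47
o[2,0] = 976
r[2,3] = -27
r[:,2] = [-55, -78, 27]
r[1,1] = -39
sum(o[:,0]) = 2118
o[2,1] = 61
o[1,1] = 114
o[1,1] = 114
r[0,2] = -55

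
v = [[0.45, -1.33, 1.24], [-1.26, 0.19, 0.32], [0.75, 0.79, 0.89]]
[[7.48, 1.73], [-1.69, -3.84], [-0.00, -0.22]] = v@ [[1.31, 2.55],[-3.4, -1.46],[1.91, -1.10]]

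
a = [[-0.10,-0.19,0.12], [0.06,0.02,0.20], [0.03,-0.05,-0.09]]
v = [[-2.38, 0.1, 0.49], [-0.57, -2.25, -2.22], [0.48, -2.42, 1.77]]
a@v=[[0.4,  0.13,  0.59], [-0.06,  -0.52,  0.34], [-0.09,  0.33,  -0.03]]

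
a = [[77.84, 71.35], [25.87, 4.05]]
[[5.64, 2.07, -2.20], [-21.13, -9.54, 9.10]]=a @ [[-1.0, -0.45, 0.43], [1.17, 0.52, -0.5]]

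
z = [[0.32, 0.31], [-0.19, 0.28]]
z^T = [[0.32, -0.19],[0.31, 0.28]]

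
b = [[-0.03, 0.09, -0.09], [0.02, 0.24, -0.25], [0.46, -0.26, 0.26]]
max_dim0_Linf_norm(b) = 0.46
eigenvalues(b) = [-0.01, 0.07, 0.42]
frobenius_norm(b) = 0.70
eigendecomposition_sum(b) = [[-0.00, 0.00, -0.0],  [0.04, -0.01, 0.00],  [0.04, -0.01, 0.00]] + [[0.08,-0.01,0.02], [0.29,-0.06,0.06], [0.21,-0.04,0.05]] + [[-0.11, 0.1, -0.11],[-0.31, 0.31, -0.32],[0.21, -0.21, 0.21]]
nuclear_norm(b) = 0.91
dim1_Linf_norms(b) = [0.09, 0.25, 0.46]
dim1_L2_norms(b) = [0.13, 0.35, 0.59]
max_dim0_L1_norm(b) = 0.6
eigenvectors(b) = [[0.02,-0.21,-0.27], [-0.70,-0.80,-0.8], [-0.71,-0.57,0.54]]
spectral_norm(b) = 0.64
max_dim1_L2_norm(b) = 0.59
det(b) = -0.00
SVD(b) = [[-0.18, -0.22, 0.96], [-0.39, -0.88, -0.27], [0.90, -0.43, 0.07]] @ diag([0.640915469971519, 0.27133674158750665, 0.0019321014107538893]) @ [[0.64, -0.54, 0.54], [-0.77, -0.44, 0.47], [0.01, 0.72, 0.69]]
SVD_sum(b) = [[-0.08, 0.06, -0.06],[-0.16, 0.14, -0.14],[0.37, -0.31, 0.31]] + [[0.05,0.03,-0.03], [0.18,0.1,-0.11], [0.09,0.05,-0.05]] + [[0.00, 0.0, 0.0], [-0.0, -0.00, -0.00], [0.00, 0.00, 0.0]]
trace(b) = 0.47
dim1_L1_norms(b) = [0.21, 0.51, 0.98]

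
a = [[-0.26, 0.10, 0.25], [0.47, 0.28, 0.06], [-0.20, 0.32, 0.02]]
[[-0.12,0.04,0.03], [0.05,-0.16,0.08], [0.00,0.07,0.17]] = a @ [[0.1, -0.34, -0.10], [0.1, 0.03, 0.48], [-0.42, -0.2, -0.16]]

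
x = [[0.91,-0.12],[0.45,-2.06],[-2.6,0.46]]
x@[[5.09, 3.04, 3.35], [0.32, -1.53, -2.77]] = [[4.59, 2.95, 3.38], [1.63, 4.52, 7.21], [-13.09, -8.61, -9.98]]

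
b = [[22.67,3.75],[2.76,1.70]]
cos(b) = [[-0.38, -0.13], [-0.09, 0.33]]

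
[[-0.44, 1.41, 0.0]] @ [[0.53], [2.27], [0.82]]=[[2.97]]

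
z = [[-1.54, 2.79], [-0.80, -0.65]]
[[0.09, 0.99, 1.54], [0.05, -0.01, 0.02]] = z @ [[-0.06,-0.19,-0.33], [-0.0,0.25,0.37]]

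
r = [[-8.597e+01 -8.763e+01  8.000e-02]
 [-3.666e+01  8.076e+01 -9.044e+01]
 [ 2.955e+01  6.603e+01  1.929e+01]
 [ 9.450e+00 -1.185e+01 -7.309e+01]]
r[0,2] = 0.08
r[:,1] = [-87.63, 80.76, 66.03, -11.85]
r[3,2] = -73.09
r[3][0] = 9.45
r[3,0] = 9.45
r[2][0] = 29.55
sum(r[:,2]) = -144.16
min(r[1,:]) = -90.44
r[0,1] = -87.63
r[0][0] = -85.97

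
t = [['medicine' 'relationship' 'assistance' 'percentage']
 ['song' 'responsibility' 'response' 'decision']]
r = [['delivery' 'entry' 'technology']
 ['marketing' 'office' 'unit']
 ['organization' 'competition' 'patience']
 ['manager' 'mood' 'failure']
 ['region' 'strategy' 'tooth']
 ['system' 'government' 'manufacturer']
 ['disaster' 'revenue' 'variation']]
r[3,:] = ['manager', 'mood', 'failure']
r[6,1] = 'revenue'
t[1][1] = 'responsibility'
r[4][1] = 'strategy'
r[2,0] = 'organization'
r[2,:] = ['organization', 'competition', 'patience']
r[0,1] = 'entry'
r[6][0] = 'disaster'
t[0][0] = 'medicine'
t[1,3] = 'decision'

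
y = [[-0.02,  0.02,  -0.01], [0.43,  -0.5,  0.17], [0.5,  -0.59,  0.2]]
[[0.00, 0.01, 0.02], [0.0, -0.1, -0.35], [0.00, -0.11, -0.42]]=y @ [[0.24, -0.90, -0.14], [-0.02, -0.43, 0.44], [-0.64, 0.44, -0.43]]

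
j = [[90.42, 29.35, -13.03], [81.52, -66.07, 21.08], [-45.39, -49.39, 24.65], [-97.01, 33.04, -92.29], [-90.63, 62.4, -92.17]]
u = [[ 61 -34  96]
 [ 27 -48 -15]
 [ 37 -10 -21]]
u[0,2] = 96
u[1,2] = -15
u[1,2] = -15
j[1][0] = 81.52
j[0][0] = 90.42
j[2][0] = -45.39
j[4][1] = 62.4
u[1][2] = -15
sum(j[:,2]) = -151.76000000000002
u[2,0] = 37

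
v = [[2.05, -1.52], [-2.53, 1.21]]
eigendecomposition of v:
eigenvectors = [[0.69,  0.53], [-0.72,  0.85]]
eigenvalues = [3.64, -0.38]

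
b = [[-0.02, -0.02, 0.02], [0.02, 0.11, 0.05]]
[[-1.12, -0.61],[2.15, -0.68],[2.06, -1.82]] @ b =[[0.01, -0.04, -0.05], [-0.06, -0.12, 0.01], [-0.08, -0.24, -0.05]]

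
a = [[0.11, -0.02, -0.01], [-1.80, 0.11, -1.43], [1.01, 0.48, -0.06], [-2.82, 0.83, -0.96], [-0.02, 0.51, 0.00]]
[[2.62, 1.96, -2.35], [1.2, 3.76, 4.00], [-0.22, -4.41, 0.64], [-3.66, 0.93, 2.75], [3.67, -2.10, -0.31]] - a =[[2.51, 1.98, -2.34], [3.00, 3.65, 5.43], [-1.23, -4.89, 0.70], [-0.84, 0.10, 3.71], [3.69, -2.61, -0.31]]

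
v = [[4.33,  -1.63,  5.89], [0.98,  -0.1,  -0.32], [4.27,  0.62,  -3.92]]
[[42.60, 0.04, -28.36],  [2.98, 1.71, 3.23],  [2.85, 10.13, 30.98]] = v @ [[4.37, 1.43, 1.91],[0.11, 0.16, 3.36],[4.05, -1.0, -5.29]]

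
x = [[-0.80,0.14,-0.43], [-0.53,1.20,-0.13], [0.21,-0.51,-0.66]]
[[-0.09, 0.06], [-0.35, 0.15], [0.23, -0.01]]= x @ [[0.13, -0.02], [-0.25, 0.11], [-0.11, -0.07]]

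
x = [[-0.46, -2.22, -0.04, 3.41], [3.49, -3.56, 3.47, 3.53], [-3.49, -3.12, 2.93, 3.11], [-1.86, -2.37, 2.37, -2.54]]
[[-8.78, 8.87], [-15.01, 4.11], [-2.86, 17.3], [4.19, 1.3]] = x @ [[-1.59, -2.1], [1.92, -0.35], [0.80, 0.8], [-1.53, 2.1]]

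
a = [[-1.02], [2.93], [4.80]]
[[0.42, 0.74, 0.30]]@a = [[3.18]]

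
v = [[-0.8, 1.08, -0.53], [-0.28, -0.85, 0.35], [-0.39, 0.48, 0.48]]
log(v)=[[0.30,6.6,-1.61], [-0.98,0.18,-0.32], [0.31,1.83,-0.82]]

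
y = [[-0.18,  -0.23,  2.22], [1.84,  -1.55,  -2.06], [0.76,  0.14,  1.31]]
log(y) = [[1.13,-0.89,-0.47],[6.27,-0.64,-6.34],[-0.25,0.34,0.99]]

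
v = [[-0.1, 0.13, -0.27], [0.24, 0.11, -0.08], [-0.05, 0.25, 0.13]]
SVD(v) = [[0.90, 0.28, -0.33], [0.4, -0.22, 0.89], [0.18, -0.93, -0.31]] @ diag([0.3248001862561316, 0.2870501321486558, 0.2643994338901304]) @ [[-0.01, 0.63, -0.78], [-0.12, -0.77, -0.63], [0.99, -0.09, -0.09]]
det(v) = -0.02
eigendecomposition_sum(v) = [[(-0.18+0j), 0.12-0.00j, (-0.09-0j)], [(0.09-0j), (-0.06+0j), 0.05+0.00j], [-0.08+0.00j, (0.05-0j), -0.04-0.00j]] + [[0.04+0.03j,(0.01+0.08j),(-0.09+0.02j)], [0.07-0.01j,(0.09+0.08j),(-0.06+0.1j)], [(0.01-0.07j),0.10-0.06j,(0.09+0.09j)]] + [[0.04-0.03j, (0.01-0.08j), -0.09-0.02j], [0.07+0.01j, (0.09-0.08j), (-0.06-0.1j)], [0.01+0.07j, 0.10+0.06j, 0.09-0.09j]]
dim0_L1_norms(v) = [0.39, 0.49, 0.48]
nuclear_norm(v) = 0.88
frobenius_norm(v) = 0.51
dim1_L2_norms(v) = [0.32, 0.28, 0.29]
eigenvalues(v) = [(-0.28+0j), (0.21+0.2j), (0.21-0.2j)]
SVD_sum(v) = [[-0.00, 0.18, -0.23], [-0.0, 0.08, -0.1], [-0.00, 0.04, -0.04]] + [[-0.01,-0.06,-0.05], [0.01,0.05,0.04], [0.03,0.21,0.17]] + [[-0.09, 0.01, 0.01], [0.23, -0.02, -0.02], [-0.08, 0.01, 0.01]]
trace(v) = 0.14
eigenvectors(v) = [[(-0.83+0j), -0.22+0.40j, (-0.22-0.4j)], [(0.43+0j), (0.17+0.6j), (0.17-0.6j)], [-0.36+0.00j, 0.64+0.00j, (0.64-0j)]]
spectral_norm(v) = 0.32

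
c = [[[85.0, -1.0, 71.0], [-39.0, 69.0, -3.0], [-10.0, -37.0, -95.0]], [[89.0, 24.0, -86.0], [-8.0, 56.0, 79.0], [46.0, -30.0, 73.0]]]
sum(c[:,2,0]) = 36.0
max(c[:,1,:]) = 79.0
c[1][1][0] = -8.0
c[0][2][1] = -37.0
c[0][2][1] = -37.0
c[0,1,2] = -3.0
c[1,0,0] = 89.0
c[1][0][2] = -86.0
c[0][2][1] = -37.0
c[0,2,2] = -95.0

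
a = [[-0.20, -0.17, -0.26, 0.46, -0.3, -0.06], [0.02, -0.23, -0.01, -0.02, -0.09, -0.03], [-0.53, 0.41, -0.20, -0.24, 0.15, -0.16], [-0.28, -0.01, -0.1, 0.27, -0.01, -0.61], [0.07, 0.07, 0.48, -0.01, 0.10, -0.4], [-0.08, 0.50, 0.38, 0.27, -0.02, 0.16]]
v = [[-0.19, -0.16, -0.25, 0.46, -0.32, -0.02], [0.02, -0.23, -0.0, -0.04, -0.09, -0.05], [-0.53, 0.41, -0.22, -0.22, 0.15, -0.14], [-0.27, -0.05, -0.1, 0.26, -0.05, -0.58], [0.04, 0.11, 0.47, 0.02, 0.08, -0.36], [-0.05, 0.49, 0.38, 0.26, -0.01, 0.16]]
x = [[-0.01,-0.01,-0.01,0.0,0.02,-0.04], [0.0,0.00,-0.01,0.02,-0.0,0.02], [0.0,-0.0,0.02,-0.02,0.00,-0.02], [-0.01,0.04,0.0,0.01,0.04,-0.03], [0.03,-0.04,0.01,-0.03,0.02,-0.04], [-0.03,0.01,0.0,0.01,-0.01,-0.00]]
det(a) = -0.00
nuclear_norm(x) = 0.24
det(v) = -0.00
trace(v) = -0.14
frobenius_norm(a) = 1.59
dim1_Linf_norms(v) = [0.46, 0.23, 0.53, 0.58, 0.47, 0.49]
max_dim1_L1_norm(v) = 1.67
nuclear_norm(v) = 3.22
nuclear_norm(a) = 3.30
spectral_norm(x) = 0.09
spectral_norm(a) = 0.91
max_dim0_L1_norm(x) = 0.15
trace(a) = -0.10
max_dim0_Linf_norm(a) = 0.61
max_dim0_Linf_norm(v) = 0.58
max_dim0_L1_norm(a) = 1.43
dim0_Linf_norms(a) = [0.53, 0.5, 0.48, 0.46, 0.3, 0.61]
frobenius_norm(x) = 0.12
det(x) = 0.00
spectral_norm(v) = 0.87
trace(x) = 0.04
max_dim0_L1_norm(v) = 1.45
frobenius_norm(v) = 1.56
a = v + x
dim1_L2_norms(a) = [0.66, 0.25, 0.77, 0.73, 0.64, 0.71]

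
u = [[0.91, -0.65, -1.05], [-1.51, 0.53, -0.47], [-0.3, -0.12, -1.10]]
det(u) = 0.05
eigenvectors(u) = [[-0.64,0.39,0.47], [0.77,0.9,0.54], [0.03,-0.21,0.70]]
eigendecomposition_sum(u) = [[1.08, -0.54, -0.31],  [-1.31, 0.66, 0.37],  [-0.06, 0.03, 0.02]] + [[-0.01, -0.0, 0.01], [-0.01, -0.01, 0.02], [0.0, 0.00, -0.00]] + [[-0.16, -0.1, -0.75], [-0.19, -0.12, -0.86], [-0.24, -0.15, -1.11]]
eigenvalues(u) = [1.75, -0.02, -1.39]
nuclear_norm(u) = 3.59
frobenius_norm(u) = 2.54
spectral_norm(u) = 1.95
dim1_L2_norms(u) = [1.53, 1.67, 1.15]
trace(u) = 0.34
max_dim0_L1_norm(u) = 2.72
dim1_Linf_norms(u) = [1.05, 1.51, 1.1]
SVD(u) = [[-0.63, -0.57, -0.53], [0.78, -0.42, -0.46], [0.04, -0.70, 0.71]] @ diag([1.95306406723646, 1.623176659099065, 0.01543640585663152]) @ [[-0.90,0.42,0.12], [0.2,0.14,0.97], [0.39,0.9,-0.21]]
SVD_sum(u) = [[1.10, -0.51, -0.15], [-1.37, 0.63, 0.19], [-0.07, 0.03, 0.01]] + [[-0.19, -0.13, -0.9], [-0.14, -0.10, -0.66], [-0.23, -0.16, -1.11]] + [[-0.0, -0.01, 0.00], [-0.0, -0.01, 0.00], [0.0, 0.01, -0.0]]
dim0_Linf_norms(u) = [1.51, 0.65, 1.1]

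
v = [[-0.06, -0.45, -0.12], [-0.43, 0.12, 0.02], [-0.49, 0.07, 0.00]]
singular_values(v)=[0.67, 0.47, 0.0]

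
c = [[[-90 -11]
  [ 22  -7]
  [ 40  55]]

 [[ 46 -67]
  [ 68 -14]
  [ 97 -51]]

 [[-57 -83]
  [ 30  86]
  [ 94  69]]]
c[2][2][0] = 94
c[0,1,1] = -7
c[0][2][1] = 55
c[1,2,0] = 97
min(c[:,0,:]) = -90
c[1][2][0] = 97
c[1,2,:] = [97, -51]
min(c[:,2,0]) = 40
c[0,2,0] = 40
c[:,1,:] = [[22, -7], [68, -14], [30, 86]]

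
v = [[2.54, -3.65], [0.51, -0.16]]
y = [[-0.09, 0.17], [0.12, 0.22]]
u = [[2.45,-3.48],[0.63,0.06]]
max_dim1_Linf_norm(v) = 3.65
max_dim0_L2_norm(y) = 0.28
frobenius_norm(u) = 4.30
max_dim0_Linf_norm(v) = 3.65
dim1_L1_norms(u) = [5.93, 0.69]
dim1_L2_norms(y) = [0.19, 0.25]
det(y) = -0.04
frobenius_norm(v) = 4.48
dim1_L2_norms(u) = [4.26, 0.63]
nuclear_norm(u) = 4.82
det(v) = 1.46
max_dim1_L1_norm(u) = 5.93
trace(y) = 0.13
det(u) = 2.34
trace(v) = 2.38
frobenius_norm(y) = 0.32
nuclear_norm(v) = 4.79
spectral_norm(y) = 0.28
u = y + v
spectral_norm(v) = 4.47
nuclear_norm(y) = 0.42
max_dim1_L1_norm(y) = 0.34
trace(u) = 2.51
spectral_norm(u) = 4.27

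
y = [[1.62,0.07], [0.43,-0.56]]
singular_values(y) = [1.68, 0.56]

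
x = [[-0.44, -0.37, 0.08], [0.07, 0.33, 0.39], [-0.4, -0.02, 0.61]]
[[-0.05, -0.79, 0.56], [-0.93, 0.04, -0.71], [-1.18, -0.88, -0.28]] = x@ [[2.19, 0.76, -0.67], [-2.60, 1.04, -0.92], [-0.58, -0.91, -0.93]]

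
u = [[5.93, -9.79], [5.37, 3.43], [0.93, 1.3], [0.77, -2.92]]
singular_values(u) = [11.83, 6.58]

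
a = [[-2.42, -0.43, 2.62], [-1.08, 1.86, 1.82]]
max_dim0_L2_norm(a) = 3.19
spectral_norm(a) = 4.18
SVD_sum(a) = [[-2.14, 0.58, 2.62], [-1.48, 0.40, 1.81]] + [[-0.28, -1.01, -0.00], [0.4, 1.46, 0.01]]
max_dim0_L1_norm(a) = 4.44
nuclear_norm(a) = 6.02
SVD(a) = [[-0.82, -0.57], [-0.57, 0.82]] @ diag([4.178186003752222, 1.8403428262280501]) @ [[0.62, -0.17, -0.76], [0.27, 0.96, 0.00]]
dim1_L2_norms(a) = [3.59, 2.82]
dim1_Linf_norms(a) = [2.62, 1.86]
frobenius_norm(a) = 4.57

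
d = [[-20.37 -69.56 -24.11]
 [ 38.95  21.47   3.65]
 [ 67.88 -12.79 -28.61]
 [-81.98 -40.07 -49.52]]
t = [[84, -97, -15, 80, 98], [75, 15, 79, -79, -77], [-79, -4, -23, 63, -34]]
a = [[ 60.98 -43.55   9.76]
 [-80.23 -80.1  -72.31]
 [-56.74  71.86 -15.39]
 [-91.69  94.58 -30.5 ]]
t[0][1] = -97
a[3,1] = 94.58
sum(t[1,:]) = 13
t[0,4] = 98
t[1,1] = 15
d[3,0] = -81.98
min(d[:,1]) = -69.56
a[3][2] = -30.5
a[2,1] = 71.86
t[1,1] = 15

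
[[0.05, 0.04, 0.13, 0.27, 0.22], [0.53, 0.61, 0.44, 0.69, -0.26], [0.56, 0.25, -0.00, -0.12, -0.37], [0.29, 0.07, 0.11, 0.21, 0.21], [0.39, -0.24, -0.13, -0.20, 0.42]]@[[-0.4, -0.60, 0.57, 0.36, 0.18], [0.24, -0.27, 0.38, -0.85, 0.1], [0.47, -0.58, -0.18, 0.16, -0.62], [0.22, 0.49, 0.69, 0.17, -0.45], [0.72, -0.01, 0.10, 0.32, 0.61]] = [[0.27, 0.01, 0.23, 0.12, -0.05], [0.11, -0.4, 0.9, -0.22, -0.59], [-0.46, -0.46, 0.29, -0.15, -0.05], [0.15, -0.16, 0.34, 0.17, 0.02], [-0.02, -0.20, 0.06, 0.42, 0.47]]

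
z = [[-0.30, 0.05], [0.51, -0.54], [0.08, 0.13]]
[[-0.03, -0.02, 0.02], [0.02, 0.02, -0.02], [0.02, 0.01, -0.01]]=z @ [[0.10, 0.09, -0.09],[0.06, 0.05, -0.05]]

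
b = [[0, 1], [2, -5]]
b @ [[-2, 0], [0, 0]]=[[0, 0], [-4, 0]]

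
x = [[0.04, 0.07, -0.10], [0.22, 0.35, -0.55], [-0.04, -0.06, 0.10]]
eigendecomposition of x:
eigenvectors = [[0.19, 0.93, 0.88], [0.97, 0.0, 0.16], [-0.17, 0.37, 0.45]]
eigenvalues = [0.49, 0.0, 0.0]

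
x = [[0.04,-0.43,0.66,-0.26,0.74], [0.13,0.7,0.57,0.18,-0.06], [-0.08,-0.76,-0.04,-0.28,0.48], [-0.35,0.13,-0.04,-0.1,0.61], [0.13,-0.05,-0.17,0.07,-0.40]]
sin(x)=[[0.04, -0.36, 0.73, -0.25, 0.76], [0.12, 0.76, 0.58, 0.19, -0.06], [-0.07, -0.77, -0.01, -0.28, 0.49], [-0.34, 0.07, -0.09, -0.10, 0.56], [0.12, -0.04, -0.16, 0.07, -0.38]]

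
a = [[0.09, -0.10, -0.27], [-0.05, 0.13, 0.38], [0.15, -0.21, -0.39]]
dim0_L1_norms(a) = [0.29, 0.44, 1.04]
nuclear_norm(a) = 0.79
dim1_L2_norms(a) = [0.3, 0.4, 0.47]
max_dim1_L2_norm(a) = 0.47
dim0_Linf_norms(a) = [0.15, 0.21, 0.39]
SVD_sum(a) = [[0.08, -0.12, -0.27], [-0.10, 0.15, 0.36], [0.12, -0.18, -0.41]] + [[0.00, -0.00, 0.0], [0.05, -0.03, 0.03], [0.04, -0.02, 0.02]] + [[0.01,0.02,-0.0], [0.00,0.00,-0.00], [-0.01,-0.01,0.0]]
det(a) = 0.00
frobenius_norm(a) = 0.69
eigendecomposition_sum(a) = [[0.02-0.00j, 0.01+0.00j, (-0.01+0j)], [(0.02-0j), (0.01+0j), (-0.01+0j)], [-0.00+0.00j, (-0-0j), 0.00+0.00j]] + [[0.04+0.05j, -0.05-0.06j, -0.13-0.04j], [(-0.03-0.1j), (0.06+0.12j), (0.19+0.12j)], [(0.08+0.05j), -0.10-0.05j, (-0.2+0.02j)]] + [[0.04-0.05j, -0.05+0.06j, (-0.13+0.04j)], [(-0.03+0.1j), (0.06-0.12j), (0.19-0.12j)], [(0.08-0.05j), (-0.1+0.05j), -0.20-0.02j]]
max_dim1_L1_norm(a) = 0.75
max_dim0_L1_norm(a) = 1.04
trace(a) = -0.17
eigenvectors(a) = [[0.71+0.00j,(0.41-0.1j),0.41+0.10j], [(0.69+0j),(-0.69+0j),(-0.69-0j)], [-0.09+0.00j,0.47-0.36j,0.47+0.36j]]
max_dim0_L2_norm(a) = 0.61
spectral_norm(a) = 0.68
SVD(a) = [[-0.44, -0.03, -0.9], [0.59, -0.77, -0.26], [-0.68, -0.64, 0.36]] @ diag([0.6831602814553905, 0.0788022747465925, 0.024129470291620648]) @ [[-0.25,0.39,0.89], [-0.77,0.48,-0.42], [-0.59,-0.79,0.18]]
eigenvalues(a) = [(0.03+0j), (-0.1+0.19j), (-0.1-0.19j)]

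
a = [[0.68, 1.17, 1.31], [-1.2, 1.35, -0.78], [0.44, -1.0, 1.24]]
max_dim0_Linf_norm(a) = 1.35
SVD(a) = [[0.24, 0.96, -0.13], [-0.74, 0.27, 0.62], [0.63, -0.05, 0.78]] @ diag([2.523338200003086, 1.8544852451509464, 0.5857890438738319]) @ [[0.53,-0.54,0.66], [0.17,0.83,0.54], [-0.83,-0.17,0.53]]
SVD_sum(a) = [[0.31, -0.32, 0.39], [-0.98, 1.0, -1.23], [0.83, -0.85, 1.05]] + [[0.3, 1.48, 0.96], [0.08, 0.41, 0.27], [-0.01, -0.07, -0.05]] + [[0.06, 0.01, -0.04], [-0.3, -0.06, 0.19], [-0.38, -0.08, 0.24]]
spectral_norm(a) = 2.52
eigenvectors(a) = [[(-0.07+0j),-0.77+0.00j,-0.77-0.00j], [0.70+0.00j,(-0.26-0.45j),(-0.26+0.45j)], [-0.71+0.00j,0.33-0.17j,0.33+0.17j]]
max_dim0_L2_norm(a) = 2.05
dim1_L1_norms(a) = [3.16, 3.33, 2.68]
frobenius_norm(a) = 3.19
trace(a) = 3.27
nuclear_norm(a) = 4.96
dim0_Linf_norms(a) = [1.2, 1.35, 1.31]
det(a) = 2.74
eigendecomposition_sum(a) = [[0.09+0.00j, -0.06+0.00j, 0.16+0.00j], [(-0.88-0j), 0.59+0.00j, -1.56-0.00j], [0.89+0.00j, (-0.6+0j), (1.59+0j)]] + [[(0.29+0.44j), 0.62-0.30j, 0.57-0.34j], [(-0.16+0.32j), (0.38+0.26j), (0.39+0.23j)], [-0.23-0.13j, (-0.2+0.27j), (-0.18+0.27j)]] + [[(0.29-0.44j), 0.62+0.30j, (0.57+0.34j)], [-0.16-0.32j, (0.38-0.26j), (0.39-0.23j)], [(-0.23+0.13j), -0.20-0.27j, (-0.18-0.27j)]]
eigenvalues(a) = [(2.27+0j), (0.5+0.98j), (0.5-0.98j)]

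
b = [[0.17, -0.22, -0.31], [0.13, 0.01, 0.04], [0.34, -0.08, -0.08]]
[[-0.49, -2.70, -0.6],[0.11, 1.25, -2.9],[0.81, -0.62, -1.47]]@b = [[-0.64, 0.13, 0.09], [-0.80, 0.22, 0.25], [-0.44, -0.07, -0.16]]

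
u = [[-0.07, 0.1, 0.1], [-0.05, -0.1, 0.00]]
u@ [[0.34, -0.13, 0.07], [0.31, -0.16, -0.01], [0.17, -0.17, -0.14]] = [[0.02, -0.02, -0.02], [-0.05, 0.02, -0.00]]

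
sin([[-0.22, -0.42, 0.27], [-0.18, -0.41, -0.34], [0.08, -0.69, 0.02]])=[[-0.21, -0.39, 0.27], [-0.16, -0.36, -0.32], [0.09, -0.64, 0.03]]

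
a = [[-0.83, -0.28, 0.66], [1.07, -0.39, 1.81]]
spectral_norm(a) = 2.15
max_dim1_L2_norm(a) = 2.14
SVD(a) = [[0.12, 0.99], [0.99, -0.12]] @ diag([2.1502598943885927, 1.0734907482526144]) @ [[0.45, -0.2, 0.87], [-0.89, -0.22, 0.41]]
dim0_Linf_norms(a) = [1.07, 0.39, 1.81]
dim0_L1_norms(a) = [1.9, 0.67, 2.47]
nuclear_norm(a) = 3.22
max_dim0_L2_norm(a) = 1.93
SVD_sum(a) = [[0.12, -0.05, 0.23], [0.96, -0.42, 1.86]] + [[-0.95,-0.23,0.43], [0.11,0.03,-0.05]]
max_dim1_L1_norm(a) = 3.27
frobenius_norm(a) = 2.40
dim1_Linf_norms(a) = [0.83, 1.81]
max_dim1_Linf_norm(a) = 1.81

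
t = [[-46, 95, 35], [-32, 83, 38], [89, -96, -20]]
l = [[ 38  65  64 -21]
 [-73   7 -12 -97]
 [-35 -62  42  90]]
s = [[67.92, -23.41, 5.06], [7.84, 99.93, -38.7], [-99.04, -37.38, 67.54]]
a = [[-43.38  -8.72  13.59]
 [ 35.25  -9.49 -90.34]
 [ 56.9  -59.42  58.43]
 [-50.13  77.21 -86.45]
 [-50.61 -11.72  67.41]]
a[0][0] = -43.38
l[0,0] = 38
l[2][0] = -35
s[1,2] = -38.7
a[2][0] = 56.9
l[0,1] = 65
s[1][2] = -38.7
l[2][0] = -35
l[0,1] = 65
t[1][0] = -32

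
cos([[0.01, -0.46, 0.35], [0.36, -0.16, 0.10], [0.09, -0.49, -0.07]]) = [[1.07,  0.05,  0.03], [0.02,  1.1,  -0.05], [0.09,  -0.04,  1.01]]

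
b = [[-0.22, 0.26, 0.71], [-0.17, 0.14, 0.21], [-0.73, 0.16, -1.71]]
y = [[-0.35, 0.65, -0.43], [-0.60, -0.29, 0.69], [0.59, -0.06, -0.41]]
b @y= [[0.34, -0.26, -0.02], [0.1, -0.16, 0.08], [-0.85, -0.42, 1.13]]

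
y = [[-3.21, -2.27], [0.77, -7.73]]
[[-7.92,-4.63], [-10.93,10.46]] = y@ [[1.37,2.24], [1.55,-1.13]]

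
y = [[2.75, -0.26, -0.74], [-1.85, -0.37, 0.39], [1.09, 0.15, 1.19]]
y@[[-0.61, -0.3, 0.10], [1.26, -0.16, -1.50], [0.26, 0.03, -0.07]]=[[-2.2, -0.81, 0.72],  [0.76, 0.63, 0.34],  [-0.17, -0.32, -0.20]]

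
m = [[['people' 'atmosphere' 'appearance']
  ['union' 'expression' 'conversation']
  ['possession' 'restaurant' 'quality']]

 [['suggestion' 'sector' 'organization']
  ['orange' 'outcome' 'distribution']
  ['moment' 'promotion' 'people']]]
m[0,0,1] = 'atmosphere'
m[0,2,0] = 'possession'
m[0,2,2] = 'quality'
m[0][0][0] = 'people'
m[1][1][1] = 'outcome'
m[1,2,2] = 'people'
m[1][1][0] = 'orange'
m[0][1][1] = 'expression'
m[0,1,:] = ['union', 'expression', 'conversation']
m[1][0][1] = 'sector'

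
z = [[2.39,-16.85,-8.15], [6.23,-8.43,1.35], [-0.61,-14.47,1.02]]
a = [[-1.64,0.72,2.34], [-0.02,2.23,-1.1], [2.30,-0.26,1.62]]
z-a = [[4.03,-17.57,-10.49],[6.25,-10.66,2.45],[-2.91,-14.21,-0.6]]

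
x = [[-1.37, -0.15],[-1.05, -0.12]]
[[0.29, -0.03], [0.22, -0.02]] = x @ [[-0.2, 0.02], [-0.11, 0.01]]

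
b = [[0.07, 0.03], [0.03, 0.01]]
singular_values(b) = [0.08, 0.0]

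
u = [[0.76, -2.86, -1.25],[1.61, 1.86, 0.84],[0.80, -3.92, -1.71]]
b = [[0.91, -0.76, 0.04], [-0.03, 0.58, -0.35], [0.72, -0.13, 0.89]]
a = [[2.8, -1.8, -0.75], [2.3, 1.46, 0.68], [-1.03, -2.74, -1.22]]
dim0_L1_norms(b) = [1.66, 1.47, 1.28]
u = b @ a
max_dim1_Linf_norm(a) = 2.8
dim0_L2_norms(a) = [3.77, 3.59, 1.59]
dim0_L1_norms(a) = [6.13, 6.0, 2.65]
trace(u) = 0.91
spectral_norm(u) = 5.69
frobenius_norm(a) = 5.44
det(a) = 0.04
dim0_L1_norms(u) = [3.17, 8.64, 3.8]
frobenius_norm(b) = 1.79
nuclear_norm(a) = 7.69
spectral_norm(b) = 1.54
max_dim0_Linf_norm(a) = 2.8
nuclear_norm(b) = 2.80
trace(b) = 2.38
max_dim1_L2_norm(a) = 3.41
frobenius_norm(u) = 6.00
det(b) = 0.58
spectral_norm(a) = 4.03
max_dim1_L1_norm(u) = 6.43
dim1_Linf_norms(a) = [2.8, 2.3, 2.74]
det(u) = 0.04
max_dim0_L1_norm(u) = 8.64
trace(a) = 3.04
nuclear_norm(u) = 7.59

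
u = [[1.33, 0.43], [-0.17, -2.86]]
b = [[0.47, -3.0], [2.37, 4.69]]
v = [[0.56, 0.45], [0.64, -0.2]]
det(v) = -0.40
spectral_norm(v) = 0.87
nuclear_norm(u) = 4.20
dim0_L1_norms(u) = [1.5, 3.29]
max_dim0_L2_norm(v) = 0.85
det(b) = 9.31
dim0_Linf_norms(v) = [0.64, 0.45]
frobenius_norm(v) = 0.98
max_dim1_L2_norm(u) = 2.87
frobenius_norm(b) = 6.07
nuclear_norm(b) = 7.45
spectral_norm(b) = 5.86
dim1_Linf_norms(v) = [0.56, 0.64]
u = v @ b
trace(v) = 0.36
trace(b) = 5.16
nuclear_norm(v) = 1.33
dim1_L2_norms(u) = [1.4, 2.87]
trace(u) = -1.53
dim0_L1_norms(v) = [1.2, 0.65]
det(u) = -3.73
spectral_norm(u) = 2.92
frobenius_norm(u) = 3.19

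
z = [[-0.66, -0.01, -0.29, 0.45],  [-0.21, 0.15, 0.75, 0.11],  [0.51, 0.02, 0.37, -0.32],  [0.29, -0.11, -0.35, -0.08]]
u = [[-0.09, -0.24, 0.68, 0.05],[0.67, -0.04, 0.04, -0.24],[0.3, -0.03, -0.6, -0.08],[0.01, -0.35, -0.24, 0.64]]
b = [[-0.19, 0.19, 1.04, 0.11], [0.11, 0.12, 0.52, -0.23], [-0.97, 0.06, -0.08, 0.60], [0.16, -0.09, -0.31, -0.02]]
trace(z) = -0.22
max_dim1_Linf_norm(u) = 0.68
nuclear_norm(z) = 2.11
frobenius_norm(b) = 1.72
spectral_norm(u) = 1.00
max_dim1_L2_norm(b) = 1.14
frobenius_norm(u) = 1.44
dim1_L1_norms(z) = [1.41, 1.22, 1.22, 0.83]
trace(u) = -0.09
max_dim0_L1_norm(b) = 1.95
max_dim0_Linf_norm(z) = 0.75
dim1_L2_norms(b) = [1.08, 0.59, 1.14, 0.36]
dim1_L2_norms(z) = [0.85, 0.8, 0.71, 0.47]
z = u @ b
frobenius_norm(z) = 1.45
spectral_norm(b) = 1.25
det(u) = -0.06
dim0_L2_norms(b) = [1.01, 0.25, 1.21, 0.65]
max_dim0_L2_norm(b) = 1.21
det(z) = -0.00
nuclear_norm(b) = 2.56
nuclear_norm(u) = 2.57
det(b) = -0.00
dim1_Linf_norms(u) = [0.68, 0.67, 0.6, 0.64]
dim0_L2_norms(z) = [0.91, 0.19, 0.95, 0.57]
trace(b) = -0.17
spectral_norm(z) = 1.11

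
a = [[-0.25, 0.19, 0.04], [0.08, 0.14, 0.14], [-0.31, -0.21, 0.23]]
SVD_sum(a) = [[-0.14, -0.05, 0.08],[0.04, 0.01, -0.02],[-0.36, -0.13, 0.20]] + [[-0.08,0.25,0.02], [-0.04,0.11,0.01], [0.03,-0.09,-0.01]] + [[-0.03, -0.01, -0.06],[0.08, 0.01, 0.15],[0.02, 0.0, 0.04]]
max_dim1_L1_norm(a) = 0.75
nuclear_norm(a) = 0.95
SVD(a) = [[-0.37, 0.87, 0.34], [0.09, 0.4, -0.91], [-0.92, -0.31, -0.23]] @ diag([0.46266826195960853, 0.2987253943951096, 0.18868285062178045]) @ [[0.84,0.3,-0.46], [-0.3,0.95,0.07], [-0.46,-0.08,-0.88]]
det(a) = -0.03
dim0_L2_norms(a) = [0.41, 0.32, 0.27]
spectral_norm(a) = 0.46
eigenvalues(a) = [(-0.29+0j), (0.21+0.21j), (0.21-0.21j)]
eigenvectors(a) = [[(0.87+0j), (-0+0.22j), -0.00-0.22j], [(-0.29+0j), (-0.08+0.52j), -0.08-0.52j], [0.40+0.00j, (-0.82+0j), -0.82-0.00j]]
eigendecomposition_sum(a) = [[-0.25+0.00j, 0.11-0.00j, -0.01+0.00j], [(0.08-0j), -0.04+0.00j, -0j], [-0.12+0.00j, (0.05-0j), -0.00+0.00j]] + [[0.00+0.03j, 0.04+0.04j, (0.02-0.03j)], [(-0+0.06j), (0.09+0.1j), 0.07-0.06j], [-0.10+0.01j, -0.13+0.16j, 0.12+0.09j]] + [[-0.03j, 0.04-0.04j, 0.02+0.03j], [-0.00-0.06j, (0.09-0.1j), (0.07+0.06j)], [-0.10-0.01j, (-0.13-0.16j), (0.12-0.09j)]]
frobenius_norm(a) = 0.58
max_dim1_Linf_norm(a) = 0.31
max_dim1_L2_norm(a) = 0.44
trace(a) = 0.12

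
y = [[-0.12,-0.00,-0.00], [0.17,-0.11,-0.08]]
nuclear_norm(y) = 0.31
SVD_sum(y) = [[-0.09, 0.04, 0.03],[0.19, -0.09, -0.07]] + [[-0.03, -0.04, -0.03], [-0.02, -0.02, -0.01]]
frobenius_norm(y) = 0.25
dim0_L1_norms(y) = [0.29, 0.11, 0.08]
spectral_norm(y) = 0.24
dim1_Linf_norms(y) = [0.12, 0.17]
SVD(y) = [[-0.43,0.9], [0.90,0.43]] @ diag([0.23903465958915557, 0.06828199993480363]) @ [[0.86, -0.42, -0.3], [-0.51, -0.69, -0.5]]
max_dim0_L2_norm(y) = 0.21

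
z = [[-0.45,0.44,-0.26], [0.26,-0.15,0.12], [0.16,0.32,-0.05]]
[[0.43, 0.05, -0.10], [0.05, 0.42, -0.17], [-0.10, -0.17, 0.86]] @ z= [[-0.20,0.15,-0.10], [0.06,-0.10,0.05], [0.14,0.26,-0.04]]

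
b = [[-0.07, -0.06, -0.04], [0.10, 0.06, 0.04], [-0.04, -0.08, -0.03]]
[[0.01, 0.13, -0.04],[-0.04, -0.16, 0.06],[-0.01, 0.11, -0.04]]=b @ [[-0.83, -1.0, 0.58], [0.34, -0.82, 0.37], [0.61, -0.26, -0.46]]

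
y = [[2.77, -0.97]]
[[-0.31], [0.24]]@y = [[-0.86,  0.3], [0.66,  -0.23]]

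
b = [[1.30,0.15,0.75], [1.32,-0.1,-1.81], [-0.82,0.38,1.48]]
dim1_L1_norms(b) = [2.2, 3.23, 2.68]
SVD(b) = [[-0.04,0.99,-0.13], [-0.79,0.05,0.61], [0.61,0.13,0.78]] @ diag([2.8208173227793485, 1.5181866771463668, 0.22090460575375687]) @ [[-0.56, 0.11, 0.82], [0.82, 0.13, 0.55], [-0.04, 0.99, -0.16]]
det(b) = 0.95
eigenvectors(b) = [[(-0.07-0.31j), (-0.07+0.31j), 0.14+0.00j], [-0.83+0.00j, -0.83-0.00j, 0.94+0.00j], [(0.45+0.06j), (0.45-0.06j), (-0.3+0j)]]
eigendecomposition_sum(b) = [[0.61-0.00j, (-0.04-0.31j), (0.16-0.96j)], [(0.36-1.55j), (-0.82-0.09j), (-2.36-0.99j)], [-0.31+0.82j, (0.44+0.11j), (1.21+0.71j)]] + [[(0.61+0j), (-0.04+0.31j), (0.16+0.96j)], [0.36+1.55j, -0.82+0.09j, (-2.36+0.99j)], [-0.31-0.82j, 0.44-0.11j, (1.21-0.71j)]] + [[0.09+0.00j, (0.23+0j), (0.43+0j)], [(0.59+0j), (1.53+0j), 2.92+0.00j], [-0.19-0.00j, -0.50-0.00j, (-0.94-0j)]]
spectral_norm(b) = 2.82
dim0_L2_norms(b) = [2.03, 0.42, 2.46]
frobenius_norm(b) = 3.21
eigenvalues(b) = [(1+0.62j), (1-0.62j), (0.68+0j)]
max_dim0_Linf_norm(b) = 1.81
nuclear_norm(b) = 4.56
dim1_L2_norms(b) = [1.51, 2.24, 1.73]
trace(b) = 2.68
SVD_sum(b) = [[0.06, -0.01, -0.09],[1.26, -0.24, -1.83],[-0.97, 0.19, 1.4]] + [[1.24, 0.19, 0.83], [0.06, 0.01, 0.04], [0.16, 0.02, 0.10]] + [[0.0, -0.03, 0.0], [-0.01, 0.13, -0.02], [-0.01, 0.17, -0.03]]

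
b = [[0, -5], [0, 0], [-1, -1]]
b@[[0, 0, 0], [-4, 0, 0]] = [[20, 0, 0], [0, 0, 0], [4, 0, 0]]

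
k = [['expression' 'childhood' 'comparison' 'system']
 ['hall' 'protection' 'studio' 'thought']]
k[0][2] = 'comparison'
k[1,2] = 'studio'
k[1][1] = 'protection'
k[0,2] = 'comparison'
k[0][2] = 'comparison'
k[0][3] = 'system'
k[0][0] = 'expression'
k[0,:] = ['expression', 'childhood', 'comparison', 'system']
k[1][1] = 'protection'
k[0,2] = 'comparison'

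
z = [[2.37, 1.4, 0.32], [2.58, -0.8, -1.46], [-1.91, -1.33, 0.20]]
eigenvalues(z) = [3.4, 0.47, -2.1]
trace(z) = 1.77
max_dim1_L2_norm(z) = 3.07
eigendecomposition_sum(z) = [[2.43, 0.86, -0.15], [2.33, 0.82, -0.14], [-2.42, -0.85, 0.15]] + [[0.10, 0.0, 0.1],[-0.22, -0.01, -0.23],[0.37, 0.01, 0.38]] + [[-0.16, 0.54, 0.37],  [0.47, -1.62, -1.09],  [0.14, -0.49, -0.33]]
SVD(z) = [[-0.61,  0.49,  0.63],  [-0.6,  -0.80,  0.04],  [0.52,  -0.35,  0.78]] @ diag([4.195594759045186, 2.1968804552664656, 0.3674246632179022]) @ [[-0.95, -0.25, 0.19], [-0.10, 0.81, 0.57], [0.3, -0.52, 0.8]]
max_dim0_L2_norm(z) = 3.99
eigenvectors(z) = [[-0.59, -0.23, -0.31],[-0.56, 0.5, 0.91],[0.58, -0.84, 0.27]]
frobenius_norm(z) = 4.75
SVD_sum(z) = [[2.41, 0.64, -0.48], [2.39, 0.64, -0.47], [-2.08, -0.55, 0.41]] + [[-0.11,  0.88,  0.61], [0.18,  -1.43,  -1.00], [0.08,  -0.63,  -0.44]] + [[0.07, -0.12, 0.18], [0.00, -0.01, 0.01], [0.08, -0.15, 0.23]]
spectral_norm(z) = 4.20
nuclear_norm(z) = 6.76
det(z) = -3.39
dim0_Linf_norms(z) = [2.58, 1.4, 1.46]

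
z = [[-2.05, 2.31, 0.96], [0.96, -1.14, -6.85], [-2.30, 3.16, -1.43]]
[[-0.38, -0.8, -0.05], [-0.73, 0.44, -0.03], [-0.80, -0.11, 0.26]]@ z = [[0.13, -0.12, 5.19],[1.99, -2.28, -3.67],[0.94, -0.9, -0.39]]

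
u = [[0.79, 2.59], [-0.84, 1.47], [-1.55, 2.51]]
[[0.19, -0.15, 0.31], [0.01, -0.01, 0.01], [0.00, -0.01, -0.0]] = u@ [[0.08, -0.06, 0.13], [0.05, -0.04, 0.08]]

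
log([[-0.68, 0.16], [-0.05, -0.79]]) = [[2.07, 6.91], [-2.16, -2.68]]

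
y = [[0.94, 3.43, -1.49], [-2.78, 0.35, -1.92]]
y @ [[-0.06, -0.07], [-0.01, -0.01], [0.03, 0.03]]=[[-0.14,-0.14], [0.11,0.13]]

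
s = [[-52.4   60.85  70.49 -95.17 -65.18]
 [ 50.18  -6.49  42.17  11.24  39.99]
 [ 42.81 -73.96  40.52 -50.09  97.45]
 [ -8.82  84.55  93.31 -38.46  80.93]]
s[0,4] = -65.18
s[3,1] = 84.55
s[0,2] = 70.49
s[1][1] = -6.49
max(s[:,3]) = 11.24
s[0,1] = 60.85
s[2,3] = -50.09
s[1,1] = -6.49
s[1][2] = 42.17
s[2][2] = 40.52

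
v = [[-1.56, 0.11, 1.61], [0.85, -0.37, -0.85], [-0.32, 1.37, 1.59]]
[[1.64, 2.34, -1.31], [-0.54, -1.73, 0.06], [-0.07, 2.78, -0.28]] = v @ [[-0.28,-1.16,-1.17], [-1.07,1.49,1.94], [0.82,0.23,-2.08]]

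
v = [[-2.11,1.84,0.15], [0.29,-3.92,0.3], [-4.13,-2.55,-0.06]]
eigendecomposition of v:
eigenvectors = [[(0.14-0.18j), 0.14+0.18j, -0.64+0.00j], [0.10-0.05j, (0.1+0.05j), 0.75+0.00j], [0.97+0.00j, 0.97-0.00j, (-0.17+0j)]]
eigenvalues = [(-0.93+0.88j), (-0.93-0.88j), (-4.24+0j)]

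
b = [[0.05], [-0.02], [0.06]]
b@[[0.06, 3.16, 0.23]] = [[0.00, 0.16, 0.01], [-0.0, -0.06, -0.00], [0.00, 0.19, 0.01]]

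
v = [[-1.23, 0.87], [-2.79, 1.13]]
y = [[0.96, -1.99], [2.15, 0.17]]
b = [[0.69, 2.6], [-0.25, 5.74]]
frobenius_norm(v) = 3.37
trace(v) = -0.10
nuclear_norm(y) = 4.29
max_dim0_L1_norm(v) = 4.02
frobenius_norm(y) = 3.09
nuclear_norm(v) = 3.66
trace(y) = 1.13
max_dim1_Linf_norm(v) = 2.79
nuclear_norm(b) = 7.03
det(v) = 1.04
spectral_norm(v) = 3.35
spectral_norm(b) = 6.30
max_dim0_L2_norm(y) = 2.35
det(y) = 4.44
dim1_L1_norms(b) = [3.29, 5.99]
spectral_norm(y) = 2.55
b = v @ y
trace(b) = 6.43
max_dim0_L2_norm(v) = 3.05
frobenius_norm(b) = 6.34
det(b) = 4.61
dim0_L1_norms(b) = [0.94, 8.34]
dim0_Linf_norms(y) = [2.15, 1.99]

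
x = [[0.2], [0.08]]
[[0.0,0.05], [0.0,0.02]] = x @ [[-0.0, 0.25]]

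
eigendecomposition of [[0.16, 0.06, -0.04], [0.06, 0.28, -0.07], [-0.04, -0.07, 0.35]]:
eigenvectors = [[-0.26, -0.93, 0.25], [-0.55, 0.36, 0.76], [0.8, -0.06, 0.6]]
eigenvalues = [0.41, 0.13, 0.24]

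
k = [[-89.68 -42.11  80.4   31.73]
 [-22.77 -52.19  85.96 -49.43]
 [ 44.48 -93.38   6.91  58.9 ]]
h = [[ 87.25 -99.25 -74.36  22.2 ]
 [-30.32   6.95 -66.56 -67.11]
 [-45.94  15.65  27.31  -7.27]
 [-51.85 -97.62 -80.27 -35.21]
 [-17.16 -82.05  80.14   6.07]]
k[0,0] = -89.68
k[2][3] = 58.9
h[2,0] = -45.94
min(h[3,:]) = -97.62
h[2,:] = [-45.94, 15.65, 27.31, -7.27]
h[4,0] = -17.16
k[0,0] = -89.68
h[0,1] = -99.25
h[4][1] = -82.05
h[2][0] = -45.94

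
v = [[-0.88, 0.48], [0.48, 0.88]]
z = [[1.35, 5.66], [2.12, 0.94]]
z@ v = [[1.53, 5.63], [-1.41, 1.84]]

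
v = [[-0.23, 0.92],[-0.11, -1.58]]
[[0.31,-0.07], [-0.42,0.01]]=v @ [[-0.23,0.24], [0.28,-0.02]]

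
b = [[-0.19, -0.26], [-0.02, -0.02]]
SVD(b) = [[-1.00,-0.09], [-0.09,1.00]] @ diag([0.3232355807326118, 0.004331206350572263]) @ [[0.59, 0.81], [-0.81, 0.59]]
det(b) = -0.00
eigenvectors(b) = [[-0.99, 0.8], [-0.1, -0.6]]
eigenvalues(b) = [-0.22, 0.01]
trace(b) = -0.21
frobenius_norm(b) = 0.32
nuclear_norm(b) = 0.33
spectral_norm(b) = 0.32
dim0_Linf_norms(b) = [0.19, 0.26]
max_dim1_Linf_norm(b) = 0.26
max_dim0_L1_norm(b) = 0.28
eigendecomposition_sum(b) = [[-0.19, -0.25], [-0.02, -0.03]] + [[0.00, -0.01], [-0.0, 0.01]]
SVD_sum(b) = [[-0.19, -0.26], [-0.02, -0.02]] + [[0.00,-0.00], [-0.0,0.0]]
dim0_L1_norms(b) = [0.21, 0.28]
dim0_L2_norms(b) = [0.19, 0.26]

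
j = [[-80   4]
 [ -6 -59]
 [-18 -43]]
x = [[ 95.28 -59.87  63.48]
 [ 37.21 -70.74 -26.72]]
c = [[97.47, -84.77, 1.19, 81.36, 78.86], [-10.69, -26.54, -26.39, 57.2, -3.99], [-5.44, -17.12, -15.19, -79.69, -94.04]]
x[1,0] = 37.21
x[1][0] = 37.21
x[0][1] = -59.87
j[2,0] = -18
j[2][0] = -18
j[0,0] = -80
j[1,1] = -59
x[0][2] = 63.48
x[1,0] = 37.21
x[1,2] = -26.72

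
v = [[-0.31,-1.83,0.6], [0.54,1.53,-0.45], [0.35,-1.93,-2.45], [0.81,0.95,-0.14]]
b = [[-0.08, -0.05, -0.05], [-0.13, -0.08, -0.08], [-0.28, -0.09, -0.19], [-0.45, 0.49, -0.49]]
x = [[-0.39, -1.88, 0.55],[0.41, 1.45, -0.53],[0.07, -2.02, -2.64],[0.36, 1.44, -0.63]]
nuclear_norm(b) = 1.19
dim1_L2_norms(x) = [2.0, 1.6, 3.32, 1.61]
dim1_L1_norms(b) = [0.18, 0.29, 0.56, 1.43]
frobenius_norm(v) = 4.25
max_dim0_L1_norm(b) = 0.94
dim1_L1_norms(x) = [2.82, 2.39, 4.73, 2.43]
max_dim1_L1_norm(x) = 4.73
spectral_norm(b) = 0.86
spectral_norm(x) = 3.64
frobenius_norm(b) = 0.92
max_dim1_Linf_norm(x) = 2.64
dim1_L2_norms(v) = [1.95, 1.68, 3.14, 1.26]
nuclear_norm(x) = 6.35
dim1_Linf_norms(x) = [1.88, 1.45, 2.64, 1.44]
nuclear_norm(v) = 6.45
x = v + b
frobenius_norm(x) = 4.49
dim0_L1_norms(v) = [2.01, 6.24, 3.64]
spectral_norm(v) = 3.44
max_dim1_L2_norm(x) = 3.32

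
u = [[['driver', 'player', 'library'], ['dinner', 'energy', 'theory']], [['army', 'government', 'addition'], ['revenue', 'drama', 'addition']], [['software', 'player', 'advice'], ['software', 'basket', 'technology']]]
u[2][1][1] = 'basket'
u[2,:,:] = [['software', 'player', 'advice'], ['software', 'basket', 'technology']]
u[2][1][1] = 'basket'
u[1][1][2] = 'addition'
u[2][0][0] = 'software'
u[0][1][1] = 'energy'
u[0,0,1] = 'player'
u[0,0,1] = 'player'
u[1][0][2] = 'addition'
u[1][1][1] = 'drama'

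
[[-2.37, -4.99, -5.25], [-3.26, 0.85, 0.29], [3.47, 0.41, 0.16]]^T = [[-2.37, -3.26, 3.47], [-4.99, 0.85, 0.41], [-5.25, 0.29, 0.16]]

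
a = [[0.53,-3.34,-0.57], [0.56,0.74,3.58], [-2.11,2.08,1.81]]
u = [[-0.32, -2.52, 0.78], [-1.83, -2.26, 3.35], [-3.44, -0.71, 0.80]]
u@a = [[-3.23, 0.83, -7.43],  [-9.3, 11.41, -0.98],  [-3.91, 12.63, 0.87]]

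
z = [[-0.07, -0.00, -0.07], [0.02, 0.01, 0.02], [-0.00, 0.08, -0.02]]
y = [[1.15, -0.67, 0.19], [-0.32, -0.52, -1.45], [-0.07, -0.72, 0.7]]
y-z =[[1.22, -0.67, 0.26], [-0.34, -0.53, -1.47], [-0.07, -0.8, 0.72]]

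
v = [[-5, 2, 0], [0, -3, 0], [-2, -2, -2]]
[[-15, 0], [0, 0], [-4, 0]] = v@[[3, 0], [0, 0], [-1, 0]]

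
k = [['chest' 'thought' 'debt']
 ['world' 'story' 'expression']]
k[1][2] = 'expression'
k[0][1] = 'thought'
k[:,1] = ['thought', 'story']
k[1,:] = ['world', 'story', 'expression']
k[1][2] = 'expression'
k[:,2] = ['debt', 'expression']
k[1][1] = 'story'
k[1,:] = ['world', 'story', 'expression']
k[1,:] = ['world', 'story', 'expression']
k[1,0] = 'world'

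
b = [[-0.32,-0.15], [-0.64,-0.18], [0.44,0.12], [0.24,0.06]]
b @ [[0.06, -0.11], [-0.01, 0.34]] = [[-0.02, -0.02], [-0.04, 0.01], [0.03, -0.01], [0.01, -0.01]]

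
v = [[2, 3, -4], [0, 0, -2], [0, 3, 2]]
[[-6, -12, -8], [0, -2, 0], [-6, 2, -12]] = v @ [[0, -4, 2], [-2, 0, -4], [0, 1, 0]]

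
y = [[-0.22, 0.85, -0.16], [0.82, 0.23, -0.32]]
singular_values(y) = [0.94, 0.86]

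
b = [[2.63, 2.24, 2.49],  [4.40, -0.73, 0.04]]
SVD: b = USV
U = [[-0.68, -0.74], [-0.74, 0.68]]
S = [5.39, 2.99]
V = [[-0.93, -0.18, -0.32], [0.35, -0.72, -0.61]]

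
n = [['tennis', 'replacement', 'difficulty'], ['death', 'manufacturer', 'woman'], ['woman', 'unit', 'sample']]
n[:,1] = ['replacement', 'manufacturer', 'unit']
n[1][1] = 'manufacturer'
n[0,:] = ['tennis', 'replacement', 'difficulty']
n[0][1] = 'replacement'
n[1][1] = 'manufacturer'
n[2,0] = 'woman'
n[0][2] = 'difficulty'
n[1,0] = 'death'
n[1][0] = 'death'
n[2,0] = 'woman'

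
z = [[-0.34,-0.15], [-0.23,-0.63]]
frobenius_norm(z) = 0.77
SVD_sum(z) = [[-0.14, -0.26], [-0.32, -0.58]] + [[-0.20, 0.11],[0.09, -0.05]]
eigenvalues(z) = [-0.25, -0.72]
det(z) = 0.18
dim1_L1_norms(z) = [0.49, 0.86]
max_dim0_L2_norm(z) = 0.65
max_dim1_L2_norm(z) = 0.67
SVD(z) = [[0.41, 0.91], [0.91, -0.41]] @ diag([0.7256550571420214, 0.2476383210333364]) @ [[-0.48, -0.88], [-0.88, 0.48]]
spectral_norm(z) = 0.73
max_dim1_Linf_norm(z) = 0.63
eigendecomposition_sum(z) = [[-0.20, 0.08], [0.12, -0.05]] + [[-0.14, -0.23],[-0.35, -0.58]]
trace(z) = -0.97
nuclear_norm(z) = 0.97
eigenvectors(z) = [[0.86,0.37], [-0.52,0.93]]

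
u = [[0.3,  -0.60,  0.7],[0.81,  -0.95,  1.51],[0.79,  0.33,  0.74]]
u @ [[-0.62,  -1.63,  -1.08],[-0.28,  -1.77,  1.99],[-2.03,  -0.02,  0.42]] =[[-1.44, 0.56, -1.22], [-3.3, 0.33, -2.13], [-2.08, -1.89, 0.11]]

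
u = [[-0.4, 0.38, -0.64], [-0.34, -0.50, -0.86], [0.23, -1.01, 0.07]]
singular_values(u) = [1.21, 1.2, 0.0]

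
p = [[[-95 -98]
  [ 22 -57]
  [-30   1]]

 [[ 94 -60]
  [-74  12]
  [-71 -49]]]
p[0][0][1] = -98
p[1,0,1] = -60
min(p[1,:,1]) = -60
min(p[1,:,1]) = -60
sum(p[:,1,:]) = -97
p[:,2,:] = [[-30, 1], [-71, -49]]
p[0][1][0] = 22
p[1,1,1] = 12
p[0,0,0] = -95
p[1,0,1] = -60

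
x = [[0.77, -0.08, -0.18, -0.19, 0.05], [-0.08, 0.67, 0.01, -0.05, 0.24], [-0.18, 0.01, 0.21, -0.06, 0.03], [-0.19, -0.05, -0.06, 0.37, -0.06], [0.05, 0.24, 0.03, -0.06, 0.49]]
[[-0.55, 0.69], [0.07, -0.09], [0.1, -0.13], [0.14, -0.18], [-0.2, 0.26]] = x @ [[-0.68, 0.86], [0.18, -0.22], [-0.04, 0.06], [-0.01, 0.01], [-0.43, 0.54]]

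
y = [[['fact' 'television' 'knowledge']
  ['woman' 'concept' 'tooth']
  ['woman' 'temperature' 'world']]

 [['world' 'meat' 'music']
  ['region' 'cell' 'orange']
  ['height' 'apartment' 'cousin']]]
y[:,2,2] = ['world', 'cousin']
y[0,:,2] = ['knowledge', 'tooth', 'world']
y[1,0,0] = 'world'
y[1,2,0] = 'height'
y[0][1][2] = 'tooth'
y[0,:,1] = ['television', 'concept', 'temperature']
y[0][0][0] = 'fact'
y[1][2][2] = 'cousin'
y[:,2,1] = ['temperature', 'apartment']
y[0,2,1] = 'temperature'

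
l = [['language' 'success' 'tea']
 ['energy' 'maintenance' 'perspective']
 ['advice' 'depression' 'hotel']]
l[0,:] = ['language', 'success', 'tea']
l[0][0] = 'language'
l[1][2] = 'perspective'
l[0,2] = 'tea'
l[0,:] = ['language', 'success', 'tea']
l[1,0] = 'energy'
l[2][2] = 'hotel'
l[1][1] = 'maintenance'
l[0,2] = 'tea'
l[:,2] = ['tea', 'perspective', 'hotel']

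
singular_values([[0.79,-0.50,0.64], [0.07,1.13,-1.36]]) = [1.97, 0.74]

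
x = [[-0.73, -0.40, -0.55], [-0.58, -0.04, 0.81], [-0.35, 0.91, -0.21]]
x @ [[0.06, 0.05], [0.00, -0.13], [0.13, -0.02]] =[[-0.12, 0.03], [0.07, -0.04], [-0.05, -0.13]]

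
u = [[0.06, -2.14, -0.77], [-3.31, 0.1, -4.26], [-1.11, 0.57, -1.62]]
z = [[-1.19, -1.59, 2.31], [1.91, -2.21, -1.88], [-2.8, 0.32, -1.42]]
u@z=[[-2.0, 4.39, 5.26], [16.06, 3.68, -1.78], [6.95, -0.01, -1.34]]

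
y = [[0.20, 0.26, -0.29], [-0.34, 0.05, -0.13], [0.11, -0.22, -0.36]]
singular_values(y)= [0.51, 0.37, 0.34]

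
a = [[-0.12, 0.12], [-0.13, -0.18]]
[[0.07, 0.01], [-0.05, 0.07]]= a@[[-0.19, -0.25], [0.4, -0.19]]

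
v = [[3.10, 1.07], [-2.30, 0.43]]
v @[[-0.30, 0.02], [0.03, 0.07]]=[[-0.9, 0.14],[0.7, -0.02]]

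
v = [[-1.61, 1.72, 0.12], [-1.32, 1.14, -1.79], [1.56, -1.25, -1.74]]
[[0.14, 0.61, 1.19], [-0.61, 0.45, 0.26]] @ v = [[0.83, -0.55, -3.15], [0.79, -0.86, -1.33]]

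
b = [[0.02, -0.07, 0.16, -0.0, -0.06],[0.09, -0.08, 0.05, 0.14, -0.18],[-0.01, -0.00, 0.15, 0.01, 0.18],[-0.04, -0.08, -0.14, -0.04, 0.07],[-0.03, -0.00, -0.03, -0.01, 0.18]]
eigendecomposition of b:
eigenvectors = [[0.43-0.33j, 0.43+0.33j, 0.11+0.31j, 0.11-0.31j, 0.90+0.00j], [(-0.01-0.13j), -0.01+0.13j, 0.76+0.00j, 0.76-0.00j, -0.02+0.00j], [(0.62+0j), 0.62-0.00j, (0.03-0.04j), (0.03+0.04j), (-0.06+0j)], [-0.30+0.35j, (-0.3-0.35j), (0.04+0.56j), (0.04-0.56j), (-0.42+0j)], [0.10+0.29j, (0.1-0.29j), -0.01+0.05j, -0.01-0.05j, 0.12+0.00j]]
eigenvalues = [(0.17+0.09j), (0.17-0.09j), (-0.05+0.12j), (-0.05-0.12j), 0j]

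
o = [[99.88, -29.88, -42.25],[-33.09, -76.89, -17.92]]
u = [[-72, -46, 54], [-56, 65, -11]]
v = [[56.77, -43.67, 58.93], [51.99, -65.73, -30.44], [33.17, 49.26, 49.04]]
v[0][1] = -43.67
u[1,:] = [-56, 65, -11]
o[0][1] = -29.88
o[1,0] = -33.09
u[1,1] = 65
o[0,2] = -42.25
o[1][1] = -76.89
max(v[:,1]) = 49.26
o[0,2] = -42.25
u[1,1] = 65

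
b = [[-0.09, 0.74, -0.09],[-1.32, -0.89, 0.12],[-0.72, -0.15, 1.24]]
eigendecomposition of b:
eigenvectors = [[(0.23+0.54j), 0.23-0.54j, -0.03+0.00j], [(-0.78+0j), -0.78-0.00j, 0.07+0.00j], [-0.07+0.19j, (-0.07-0.19j), (1+0j)]]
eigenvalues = [(-0.49+0.89j), (-0.49-0.89j), (1.25+0j)]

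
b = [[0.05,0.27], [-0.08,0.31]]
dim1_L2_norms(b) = [0.27, 0.32]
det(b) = 0.04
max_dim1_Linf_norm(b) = 0.31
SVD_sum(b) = [[-0.02,0.27], [-0.02,0.31]] + [[0.07, 0.00], [-0.06, -0.00]]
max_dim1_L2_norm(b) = 0.32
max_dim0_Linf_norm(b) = 0.31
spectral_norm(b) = 0.41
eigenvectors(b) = [[0.88+0.00j, 0.88-0.00j],[(0.42+0.22j), (0.42-0.22j)]]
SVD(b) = [[0.65,0.76], [0.76,-0.65]] @ diag([0.41206022609371007, 0.09003538233161766]) @ [[-0.07, 1.00],[1.00, 0.07]]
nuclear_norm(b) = 0.50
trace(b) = 0.36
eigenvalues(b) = [(0.18+0.07j), (0.18-0.07j)]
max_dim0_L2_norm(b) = 0.41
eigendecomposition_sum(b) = [[(0.02+0.2j),0.14-0.35j], [(-0.04+0.11j),(0.16-0.14j)]] + [[(0.02-0.2j), (0.14+0.35j)],  [(-0.04-0.11j), 0.16+0.14j]]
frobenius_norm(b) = 0.42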